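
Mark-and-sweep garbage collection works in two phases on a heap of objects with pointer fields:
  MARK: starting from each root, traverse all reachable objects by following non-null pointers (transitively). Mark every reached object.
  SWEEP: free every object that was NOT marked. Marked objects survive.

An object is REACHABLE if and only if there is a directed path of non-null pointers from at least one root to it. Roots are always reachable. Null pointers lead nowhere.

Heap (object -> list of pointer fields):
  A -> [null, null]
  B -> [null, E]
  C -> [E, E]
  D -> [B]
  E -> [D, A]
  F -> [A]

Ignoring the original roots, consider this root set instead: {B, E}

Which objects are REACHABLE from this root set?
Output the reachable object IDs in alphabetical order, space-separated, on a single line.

Answer: A B D E

Derivation:
Roots: B E
Mark B: refs=null E, marked=B
Mark E: refs=D A, marked=B E
Mark D: refs=B, marked=B D E
Mark A: refs=null null, marked=A B D E
Unmarked (collected): C F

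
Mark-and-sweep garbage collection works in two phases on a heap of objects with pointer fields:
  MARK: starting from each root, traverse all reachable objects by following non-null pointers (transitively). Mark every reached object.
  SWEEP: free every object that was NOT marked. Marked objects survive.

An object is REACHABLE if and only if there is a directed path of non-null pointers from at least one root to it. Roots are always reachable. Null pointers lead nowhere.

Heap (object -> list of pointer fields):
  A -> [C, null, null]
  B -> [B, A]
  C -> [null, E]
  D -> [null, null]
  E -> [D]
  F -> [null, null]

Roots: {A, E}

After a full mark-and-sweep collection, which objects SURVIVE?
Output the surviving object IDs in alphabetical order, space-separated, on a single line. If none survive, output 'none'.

Answer: A C D E

Derivation:
Roots: A E
Mark A: refs=C null null, marked=A
Mark E: refs=D, marked=A E
Mark C: refs=null E, marked=A C E
Mark D: refs=null null, marked=A C D E
Unmarked (collected): B F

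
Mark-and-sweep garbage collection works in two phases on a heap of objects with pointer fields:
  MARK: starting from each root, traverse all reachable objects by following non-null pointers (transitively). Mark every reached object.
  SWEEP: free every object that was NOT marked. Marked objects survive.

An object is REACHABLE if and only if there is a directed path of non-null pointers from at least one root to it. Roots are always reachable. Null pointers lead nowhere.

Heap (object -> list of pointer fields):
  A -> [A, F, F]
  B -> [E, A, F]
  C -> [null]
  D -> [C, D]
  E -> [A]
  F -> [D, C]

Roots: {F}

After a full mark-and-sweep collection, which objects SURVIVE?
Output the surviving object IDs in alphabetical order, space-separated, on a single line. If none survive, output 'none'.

Answer: C D F

Derivation:
Roots: F
Mark F: refs=D C, marked=F
Mark D: refs=C D, marked=D F
Mark C: refs=null, marked=C D F
Unmarked (collected): A B E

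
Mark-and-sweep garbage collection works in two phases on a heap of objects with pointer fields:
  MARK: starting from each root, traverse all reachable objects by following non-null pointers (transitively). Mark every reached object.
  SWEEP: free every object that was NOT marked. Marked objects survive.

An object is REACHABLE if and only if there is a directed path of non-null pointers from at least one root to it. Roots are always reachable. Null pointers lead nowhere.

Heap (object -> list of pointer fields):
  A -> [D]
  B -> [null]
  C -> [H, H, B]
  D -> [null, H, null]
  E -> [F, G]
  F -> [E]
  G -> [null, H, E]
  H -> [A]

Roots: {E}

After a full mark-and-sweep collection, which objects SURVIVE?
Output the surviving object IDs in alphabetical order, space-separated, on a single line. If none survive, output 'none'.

Answer: A D E F G H

Derivation:
Roots: E
Mark E: refs=F G, marked=E
Mark F: refs=E, marked=E F
Mark G: refs=null H E, marked=E F G
Mark H: refs=A, marked=E F G H
Mark A: refs=D, marked=A E F G H
Mark D: refs=null H null, marked=A D E F G H
Unmarked (collected): B C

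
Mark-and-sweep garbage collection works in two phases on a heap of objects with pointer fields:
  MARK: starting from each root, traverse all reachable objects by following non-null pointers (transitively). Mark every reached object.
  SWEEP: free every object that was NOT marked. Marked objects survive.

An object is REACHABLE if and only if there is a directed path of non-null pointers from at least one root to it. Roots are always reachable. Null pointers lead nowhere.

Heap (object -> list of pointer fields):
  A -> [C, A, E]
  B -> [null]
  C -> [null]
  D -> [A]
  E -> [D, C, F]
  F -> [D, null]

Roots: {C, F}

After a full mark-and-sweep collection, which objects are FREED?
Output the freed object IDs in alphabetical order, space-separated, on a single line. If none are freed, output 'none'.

Roots: C F
Mark C: refs=null, marked=C
Mark F: refs=D null, marked=C F
Mark D: refs=A, marked=C D F
Mark A: refs=C A E, marked=A C D F
Mark E: refs=D C F, marked=A C D E F
Unmarked (collected): B

Answer: B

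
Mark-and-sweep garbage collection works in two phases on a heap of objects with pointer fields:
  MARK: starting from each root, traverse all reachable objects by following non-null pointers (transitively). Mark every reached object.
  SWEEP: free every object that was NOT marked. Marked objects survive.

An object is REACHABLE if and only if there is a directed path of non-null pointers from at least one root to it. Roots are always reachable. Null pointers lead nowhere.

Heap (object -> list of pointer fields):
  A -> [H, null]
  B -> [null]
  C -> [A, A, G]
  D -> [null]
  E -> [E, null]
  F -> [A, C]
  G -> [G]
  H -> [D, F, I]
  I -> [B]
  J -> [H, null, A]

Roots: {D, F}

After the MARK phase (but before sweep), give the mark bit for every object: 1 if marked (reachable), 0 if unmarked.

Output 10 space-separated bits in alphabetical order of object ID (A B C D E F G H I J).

Answer: 1 1 1 1 0 1 1 1 1 0

Derivation:
Roots: D F
Mark D: refs=null, marked=D
Mark F: refs=A C, marked=D F
Mark A: refs=H null, marked=A D F
Mark C: refs=A A G, marked=A C D F
Mark H: refs=D F I, marked=A C D F H
Mark G: refs=G, marked=A C D F G H
Mark I: refs=B, marked=A C D F G H I
Mark B: refs=null, marked=A B C D F G H I
Unmarked (collected): E J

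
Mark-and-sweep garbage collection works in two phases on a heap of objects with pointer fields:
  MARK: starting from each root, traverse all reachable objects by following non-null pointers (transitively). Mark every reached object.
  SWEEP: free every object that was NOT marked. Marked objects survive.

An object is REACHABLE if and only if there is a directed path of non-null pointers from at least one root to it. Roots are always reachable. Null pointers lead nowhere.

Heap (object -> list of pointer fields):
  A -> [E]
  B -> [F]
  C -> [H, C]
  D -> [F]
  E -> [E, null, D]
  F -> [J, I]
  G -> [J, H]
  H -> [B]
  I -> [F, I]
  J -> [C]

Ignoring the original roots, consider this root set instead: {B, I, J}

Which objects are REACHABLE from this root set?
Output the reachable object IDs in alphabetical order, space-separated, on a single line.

Roots: B I J
Mark B: refs=F, marked=B
Mark I: refs=F I, marked=B I
Mark J: refs=C, marked=B I J
Mark F: refs=J I, marked=B F I J
Mark C: refs=H C, marked=B C F I J
Mark H: refs=B, marked=B C F H I J
Unmarked (collected): A D E G

Answer: B C F H I J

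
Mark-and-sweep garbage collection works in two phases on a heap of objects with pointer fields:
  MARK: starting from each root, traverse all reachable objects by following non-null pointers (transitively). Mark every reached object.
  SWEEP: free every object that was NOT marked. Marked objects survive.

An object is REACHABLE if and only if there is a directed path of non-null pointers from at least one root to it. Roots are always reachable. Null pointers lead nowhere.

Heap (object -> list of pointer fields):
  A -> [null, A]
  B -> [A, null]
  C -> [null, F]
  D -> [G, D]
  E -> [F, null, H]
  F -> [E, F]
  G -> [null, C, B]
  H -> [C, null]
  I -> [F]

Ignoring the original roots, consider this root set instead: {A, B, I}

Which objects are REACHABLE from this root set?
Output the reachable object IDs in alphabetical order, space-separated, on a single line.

Answer: A B C E F H I

Derivation:
Roots: A B I
Mark A: refs=null A, marked=A
Mark B: refs=A null, marked=A B
Mark I: refs=F, marked=A B I
Mark F: refs=E F, marked=A B F I
Mark E: refs=F null H, marked=A B E F I
Mark H: refs=C null, marked=A B E F H I
Mark C: refs=null F, marked=A B C E F H I
Unmarked (collected): D G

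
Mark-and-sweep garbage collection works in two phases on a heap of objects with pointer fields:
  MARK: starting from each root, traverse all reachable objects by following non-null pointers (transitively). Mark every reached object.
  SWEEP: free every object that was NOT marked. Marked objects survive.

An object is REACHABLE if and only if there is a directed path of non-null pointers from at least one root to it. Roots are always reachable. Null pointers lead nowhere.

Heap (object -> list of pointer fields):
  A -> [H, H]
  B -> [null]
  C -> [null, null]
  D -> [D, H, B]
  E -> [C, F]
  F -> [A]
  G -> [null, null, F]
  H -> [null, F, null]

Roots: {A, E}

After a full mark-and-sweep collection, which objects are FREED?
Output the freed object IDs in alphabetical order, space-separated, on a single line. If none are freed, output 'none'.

Answer: B D G

Derivation:
Roots: A E
Mark A: refs=H H, marked=A
Mark E: refs=C F, marked=A E
Mark H: refs=null F null, marked=A E H
Mark C: refs=null null, marked=A C E H
Mark F: refs=A, marked=A C E F H
Unmarked (collected): B D G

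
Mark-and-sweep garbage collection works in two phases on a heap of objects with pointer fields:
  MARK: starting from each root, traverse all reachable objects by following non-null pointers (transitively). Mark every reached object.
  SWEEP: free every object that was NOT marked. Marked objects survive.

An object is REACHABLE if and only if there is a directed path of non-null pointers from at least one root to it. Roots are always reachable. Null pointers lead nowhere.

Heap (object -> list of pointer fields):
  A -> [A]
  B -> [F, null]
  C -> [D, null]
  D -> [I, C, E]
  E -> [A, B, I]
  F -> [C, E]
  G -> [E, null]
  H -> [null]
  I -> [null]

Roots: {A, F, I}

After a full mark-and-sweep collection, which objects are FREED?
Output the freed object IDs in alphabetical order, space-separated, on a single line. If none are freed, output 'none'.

Roots: A F I
Mark A: refs=A, marked=A
Mark F: refs=C E, marked=A F
Mark I: refs=null, marked=A F I
Mark C: refs=D null, marked=A C F I
Mark E: refs=A B I, marked=A C E F I
Mark D: refs=I C E, marked=A C D E F I
Mark B: refs=F null, marked=A B C D E F I
Unmarked (collected): G H

Answer: G H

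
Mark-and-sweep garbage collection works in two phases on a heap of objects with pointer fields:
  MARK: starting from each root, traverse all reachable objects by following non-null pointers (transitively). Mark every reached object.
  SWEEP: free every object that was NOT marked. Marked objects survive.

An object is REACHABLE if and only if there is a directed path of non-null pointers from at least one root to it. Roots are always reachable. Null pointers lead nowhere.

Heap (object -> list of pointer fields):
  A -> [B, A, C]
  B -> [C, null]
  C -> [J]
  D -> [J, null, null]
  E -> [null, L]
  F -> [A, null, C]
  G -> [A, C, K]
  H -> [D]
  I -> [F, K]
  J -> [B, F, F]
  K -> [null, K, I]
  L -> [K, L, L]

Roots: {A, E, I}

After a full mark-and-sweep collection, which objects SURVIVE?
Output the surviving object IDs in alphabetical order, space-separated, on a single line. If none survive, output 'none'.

Answer: A B C E F I J K L

Derivation:
Roots: A E I
Mark A: refs=B A C, marked=A
Mark E: refs=null L, marked=A E
Mark I: refs=F K, marked=A E I
Mark B: refs=C null, marked=A B E I
Mark C: refs=J, marked=A B C E I
Mark L: refs=K L L, marked=A B C E I L
Mark F: refs=A null C, marked=A B C E F I L
Mark K: refs=null K I, marked=A B C E F I K L
Mark J: refs=B F F, marked=A B C E F I J K L
Unmarked (collected): D G H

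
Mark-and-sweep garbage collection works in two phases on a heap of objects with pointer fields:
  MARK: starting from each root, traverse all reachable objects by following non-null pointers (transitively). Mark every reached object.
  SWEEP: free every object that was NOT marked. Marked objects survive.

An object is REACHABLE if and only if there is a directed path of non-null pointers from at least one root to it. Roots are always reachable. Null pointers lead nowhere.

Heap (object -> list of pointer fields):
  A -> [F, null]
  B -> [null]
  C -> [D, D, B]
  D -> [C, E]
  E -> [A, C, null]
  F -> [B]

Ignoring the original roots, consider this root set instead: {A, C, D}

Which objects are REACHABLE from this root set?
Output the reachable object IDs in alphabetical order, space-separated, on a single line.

Answer: A B C D E F

Derivation:
Roots: A C D
Mark A: refs=F null, marked=A
Mark C: refs=D D B, marked=A C
Mark D: refs=C E, marked=A C D
Mark F: refs=B, marked=A C D F
Mark B: refs=null, marked=A B C D F
Mark E: refs=A C null, marked=A B C D E F
Unmarked (collected): (none)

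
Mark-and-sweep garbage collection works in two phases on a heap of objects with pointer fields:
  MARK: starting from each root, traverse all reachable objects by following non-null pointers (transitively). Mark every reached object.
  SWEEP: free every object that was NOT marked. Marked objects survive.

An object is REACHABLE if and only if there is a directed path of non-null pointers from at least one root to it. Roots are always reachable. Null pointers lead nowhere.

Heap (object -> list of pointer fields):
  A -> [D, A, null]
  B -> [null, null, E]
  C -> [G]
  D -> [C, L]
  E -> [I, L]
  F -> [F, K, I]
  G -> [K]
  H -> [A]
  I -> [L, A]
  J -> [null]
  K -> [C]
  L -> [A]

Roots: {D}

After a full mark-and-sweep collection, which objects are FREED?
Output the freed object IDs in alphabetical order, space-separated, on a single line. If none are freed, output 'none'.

Roots: D
Mark D: refs=C L, marked=D
Mark C: refs=G, marked=C D
Mark L: refs=A, marked=C D L
Mark G: refs=K, marked=C D G L
Mark A: refs=D A null, marked=A C D G L
Mark K: refs=C, marked=A C D G K L
Unmarked (collected): B E F H I J

Answer: B E F H I J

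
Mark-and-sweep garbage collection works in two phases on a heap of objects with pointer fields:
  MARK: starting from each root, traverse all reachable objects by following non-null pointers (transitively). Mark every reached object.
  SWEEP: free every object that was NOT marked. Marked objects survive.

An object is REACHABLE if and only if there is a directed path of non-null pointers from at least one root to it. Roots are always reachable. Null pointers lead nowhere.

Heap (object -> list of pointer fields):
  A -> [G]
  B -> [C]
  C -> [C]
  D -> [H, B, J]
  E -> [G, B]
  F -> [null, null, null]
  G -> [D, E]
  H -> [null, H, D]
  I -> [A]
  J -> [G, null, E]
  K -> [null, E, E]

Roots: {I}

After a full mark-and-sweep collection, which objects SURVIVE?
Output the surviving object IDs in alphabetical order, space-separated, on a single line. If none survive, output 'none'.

Roots: I
Mark I: refs=A, marked=I
Mark A: refs=G, marked=A I
Mark G: refs=D E, marked=A G I
Mark D: refs=H B J, marked=A D G I
Mark E: refs=G B, marked=A D E G I
Mark H: refs=null H D, marked=A D E G H I
Mark B: refs=C, marked=A B D E G H I
Mark J: refs=G null E, marked=A B D E G H I J
Mark C: refs=C, marked=A B C D E G H I J
Unmarked (collected): F K

Answer: A B C D E G H I J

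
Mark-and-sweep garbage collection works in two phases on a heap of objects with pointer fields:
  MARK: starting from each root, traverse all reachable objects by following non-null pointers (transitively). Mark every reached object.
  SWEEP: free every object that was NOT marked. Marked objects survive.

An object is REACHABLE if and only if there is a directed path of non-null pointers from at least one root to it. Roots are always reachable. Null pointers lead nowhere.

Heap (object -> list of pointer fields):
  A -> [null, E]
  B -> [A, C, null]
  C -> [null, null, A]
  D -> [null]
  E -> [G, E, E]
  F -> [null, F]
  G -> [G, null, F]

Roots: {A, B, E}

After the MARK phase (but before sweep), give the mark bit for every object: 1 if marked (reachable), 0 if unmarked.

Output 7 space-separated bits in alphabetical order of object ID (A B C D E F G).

Roots: A B E
Mark A: refs=null E, marked=A
Mark B: refs=A C null, marked=A B
Mark E: refs=G E E, marked=A B E
Mark C: refs=null null A, marked=A B C E
Mark G: refs=G null F, marked=A B C E G
Mark F: refs=null F, marked=A B C E F G
Unmarked (collected): D

Answer: 1 1 1 0 1 1 1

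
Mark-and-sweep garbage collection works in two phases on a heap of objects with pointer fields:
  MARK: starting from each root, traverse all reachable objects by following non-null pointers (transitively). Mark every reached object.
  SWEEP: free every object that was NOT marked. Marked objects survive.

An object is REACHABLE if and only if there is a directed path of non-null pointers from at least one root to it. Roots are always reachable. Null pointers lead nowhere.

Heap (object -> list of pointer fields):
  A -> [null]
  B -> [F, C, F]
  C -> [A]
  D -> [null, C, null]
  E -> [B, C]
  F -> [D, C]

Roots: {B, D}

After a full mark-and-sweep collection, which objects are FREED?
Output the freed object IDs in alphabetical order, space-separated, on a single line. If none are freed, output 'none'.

Answer: E

Derivation:
Roots: B D
Mark B: refs=F C F, marked=B
Mark D: refs=null C null, marked=B D
Mark F: refs=D C, marked=B D F
Mark C: refs=A, marked=B C D F
Mark A: refs=null, marked=A B C D F
Unmarked (collected): E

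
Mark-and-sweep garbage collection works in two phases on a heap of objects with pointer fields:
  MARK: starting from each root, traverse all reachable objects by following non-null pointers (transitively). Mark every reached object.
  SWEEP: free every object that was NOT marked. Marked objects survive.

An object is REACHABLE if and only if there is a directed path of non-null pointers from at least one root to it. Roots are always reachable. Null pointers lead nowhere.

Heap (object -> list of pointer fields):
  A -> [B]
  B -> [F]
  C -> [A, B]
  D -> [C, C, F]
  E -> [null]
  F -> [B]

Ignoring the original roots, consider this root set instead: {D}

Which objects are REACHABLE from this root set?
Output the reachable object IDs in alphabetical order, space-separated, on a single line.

Roots: D
Mark D: refs=C C F, marked=D
Mark C: refs=A B, marked=C D
Mark F: refs=B, marked=C D F
Mark A: refs=B, marked=A C D F
Mark B: refs=F, marked=A B C D F
Unmarked (collected): E

Answer: A B C D F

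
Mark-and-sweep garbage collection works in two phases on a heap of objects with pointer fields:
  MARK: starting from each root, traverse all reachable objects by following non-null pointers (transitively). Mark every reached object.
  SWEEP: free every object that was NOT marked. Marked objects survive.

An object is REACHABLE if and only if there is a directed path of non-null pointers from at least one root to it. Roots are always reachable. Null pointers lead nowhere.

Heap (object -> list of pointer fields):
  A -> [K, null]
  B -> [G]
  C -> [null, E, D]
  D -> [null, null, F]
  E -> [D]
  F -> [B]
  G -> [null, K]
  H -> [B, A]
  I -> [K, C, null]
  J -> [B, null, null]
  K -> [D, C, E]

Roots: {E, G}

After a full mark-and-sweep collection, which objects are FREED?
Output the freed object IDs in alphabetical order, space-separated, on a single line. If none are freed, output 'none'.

Roots: E G
Mark E: refs=D, marked=E
Mark G: refs=null K, marked=E G
Mark D: refs=null null F, marked=D E G
Mark K: refs=D C E, marked=D E G K
Mark F: refs=B, marked=D E F G K
Mark C: refs=null E D, marked=C D E F G K
Mark B: refs=G, marked=B C D E F G K
Unmarked (collected): A H I J

Answer: A H I J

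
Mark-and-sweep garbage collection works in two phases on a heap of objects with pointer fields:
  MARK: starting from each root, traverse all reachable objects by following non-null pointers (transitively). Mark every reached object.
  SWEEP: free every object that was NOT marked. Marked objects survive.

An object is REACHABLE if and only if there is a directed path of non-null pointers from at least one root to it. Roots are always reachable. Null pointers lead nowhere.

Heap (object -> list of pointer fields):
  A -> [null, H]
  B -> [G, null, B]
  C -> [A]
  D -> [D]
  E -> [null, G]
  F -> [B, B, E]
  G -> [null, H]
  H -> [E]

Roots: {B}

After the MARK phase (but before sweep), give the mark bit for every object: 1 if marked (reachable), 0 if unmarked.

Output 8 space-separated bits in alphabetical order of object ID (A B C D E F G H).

Answer: 0 1 0 0 1 0 1 1

Derivation:
Roots: B
Mark B: refs=G null B, marked=B
Mark G: refs=null H, marked=B G
Mark H: refs=E, marked=B G H
Mark E: refs=null G, marked=B E G H
Unmarked (collected): A C D F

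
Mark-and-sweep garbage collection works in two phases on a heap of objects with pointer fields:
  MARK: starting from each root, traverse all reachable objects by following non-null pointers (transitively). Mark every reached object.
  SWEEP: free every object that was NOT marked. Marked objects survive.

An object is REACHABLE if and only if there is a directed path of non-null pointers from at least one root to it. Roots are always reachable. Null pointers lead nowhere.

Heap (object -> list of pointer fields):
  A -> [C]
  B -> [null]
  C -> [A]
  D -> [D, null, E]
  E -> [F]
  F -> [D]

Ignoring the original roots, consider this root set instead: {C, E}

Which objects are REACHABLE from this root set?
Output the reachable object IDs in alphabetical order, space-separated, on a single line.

Answer: A C D E F

Derivation:
Roots: C E
Mark C: refs=A, marked=C
Mark E: refs=F, marked=C E
Mark A: refs=C, marked=A C E
Mark F: refs=D, marked=A C E F
Mark D: refs=D null E, marked=A C D E F
Unmarked (collected): B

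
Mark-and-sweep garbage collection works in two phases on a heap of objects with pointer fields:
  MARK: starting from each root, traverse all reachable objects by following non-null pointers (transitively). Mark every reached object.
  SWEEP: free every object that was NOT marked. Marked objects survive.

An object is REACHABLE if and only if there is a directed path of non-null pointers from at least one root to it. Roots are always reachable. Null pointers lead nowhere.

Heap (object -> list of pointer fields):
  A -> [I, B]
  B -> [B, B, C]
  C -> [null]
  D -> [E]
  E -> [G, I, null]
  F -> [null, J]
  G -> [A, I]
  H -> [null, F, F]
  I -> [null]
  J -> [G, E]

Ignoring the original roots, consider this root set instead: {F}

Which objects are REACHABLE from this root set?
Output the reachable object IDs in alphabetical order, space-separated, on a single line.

Answer: A B C E F G I J

Derivation:
Roots: F
Mark F: refs=null J, marked=F
Mark J: refs=G E, marked=F J
Mark G: refs=A I, marked=F G J
Mark E: refs=G I null, marked=E F G J
Mark A: refs=I B, marked=A E F G J
Mark I: refs=null, marked=A E F G I J
Mark B: refs=B B C, marked=A B E F G I J
Mark C: refs=null, marked=A B C E F G I J
Unmarked (collected): D H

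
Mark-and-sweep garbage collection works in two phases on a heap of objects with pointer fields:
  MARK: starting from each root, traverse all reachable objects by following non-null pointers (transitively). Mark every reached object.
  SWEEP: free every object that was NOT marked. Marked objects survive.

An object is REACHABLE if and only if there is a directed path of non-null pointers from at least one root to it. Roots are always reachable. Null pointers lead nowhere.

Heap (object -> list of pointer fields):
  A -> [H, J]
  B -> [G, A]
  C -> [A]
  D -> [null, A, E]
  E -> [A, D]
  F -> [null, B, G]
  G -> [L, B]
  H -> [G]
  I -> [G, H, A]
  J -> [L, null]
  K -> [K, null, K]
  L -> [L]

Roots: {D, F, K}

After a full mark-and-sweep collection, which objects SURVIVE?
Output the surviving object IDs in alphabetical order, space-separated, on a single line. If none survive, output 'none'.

Roots: D F K
Mark D: refs=null A E, marked=D
Mark F: refs=null B G, marked=D F
Mark K: refs=K null K, marked=D F K
Mark A: refs=H J, marked=A D F K
Mark E: refs=A D, marked=A D E F K
Mark B: refs=G A, marked=A B D E F K
Mark G: refs=L B, marked=A B D E F G K
Mark H: refs=G, marked=A B D E F G H K
Mark J: refs=L null, marked=A B D E F G H J K
Mark L: refs=L, marked=A B D E F G H J K L
Unmarked (collected): C I

Answer: A B D E F G H J K L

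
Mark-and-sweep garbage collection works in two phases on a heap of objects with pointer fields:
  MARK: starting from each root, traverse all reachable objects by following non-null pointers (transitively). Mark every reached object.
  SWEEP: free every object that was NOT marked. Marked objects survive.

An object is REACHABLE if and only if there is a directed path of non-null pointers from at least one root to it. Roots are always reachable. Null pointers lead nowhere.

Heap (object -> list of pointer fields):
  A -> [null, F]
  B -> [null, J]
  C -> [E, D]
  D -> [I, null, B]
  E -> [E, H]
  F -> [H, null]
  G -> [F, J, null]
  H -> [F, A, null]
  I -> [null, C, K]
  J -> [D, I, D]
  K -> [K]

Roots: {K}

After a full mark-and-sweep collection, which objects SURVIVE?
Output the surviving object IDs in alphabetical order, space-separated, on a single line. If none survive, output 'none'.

Answer: K

Derivation:
Roots: K
Mark K: refs=K, marked=K
Unmarked (collected): A B C D E F G H I J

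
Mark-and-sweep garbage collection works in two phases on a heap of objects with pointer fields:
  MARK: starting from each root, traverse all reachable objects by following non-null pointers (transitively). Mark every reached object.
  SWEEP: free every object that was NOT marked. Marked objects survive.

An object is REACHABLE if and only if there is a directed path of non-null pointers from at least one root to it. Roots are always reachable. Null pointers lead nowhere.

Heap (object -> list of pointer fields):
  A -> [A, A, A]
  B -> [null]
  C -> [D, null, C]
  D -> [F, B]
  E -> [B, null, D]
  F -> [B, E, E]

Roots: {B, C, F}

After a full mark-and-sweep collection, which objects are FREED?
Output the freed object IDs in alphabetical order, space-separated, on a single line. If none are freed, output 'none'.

Answer: A

Derivation:
Roots: B C F
Mark B: refs=null, marked=B
Mark C: refs=D null C, marked=B C
Mark F: refs=B E E, marked=B C F
Mark D: refs=F B, marked=B C D F
Mark E: refs=B null D, marked=B C D E F
Unmarked (collected): A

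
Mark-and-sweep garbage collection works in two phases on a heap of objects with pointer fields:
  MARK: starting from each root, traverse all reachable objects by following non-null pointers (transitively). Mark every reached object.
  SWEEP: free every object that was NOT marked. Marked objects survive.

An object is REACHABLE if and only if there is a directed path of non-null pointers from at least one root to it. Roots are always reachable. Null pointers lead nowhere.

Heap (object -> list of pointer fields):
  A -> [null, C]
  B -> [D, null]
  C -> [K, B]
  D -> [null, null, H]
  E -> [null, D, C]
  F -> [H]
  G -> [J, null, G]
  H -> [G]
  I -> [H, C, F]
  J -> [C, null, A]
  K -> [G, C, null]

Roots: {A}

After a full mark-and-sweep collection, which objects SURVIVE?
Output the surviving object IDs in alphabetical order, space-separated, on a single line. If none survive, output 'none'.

Roots: A
Mark A: refs=null C, marked=A
Mark C: refs=K B, marked=A C
Mark K: refs=G C null, marked=A C K
Mark B: refs=D null, marked=A B C K
Mark G: refs=J null G, marked=A B C G K
Mark D: refs=null null H, marked=A B C D G K
Mark J: refs=C null A, marked=A B C D G J K
Mark H: refs=G, marked=A B C D G H J K
Unmarked (collected): E F I

Answer: A B C D G H J K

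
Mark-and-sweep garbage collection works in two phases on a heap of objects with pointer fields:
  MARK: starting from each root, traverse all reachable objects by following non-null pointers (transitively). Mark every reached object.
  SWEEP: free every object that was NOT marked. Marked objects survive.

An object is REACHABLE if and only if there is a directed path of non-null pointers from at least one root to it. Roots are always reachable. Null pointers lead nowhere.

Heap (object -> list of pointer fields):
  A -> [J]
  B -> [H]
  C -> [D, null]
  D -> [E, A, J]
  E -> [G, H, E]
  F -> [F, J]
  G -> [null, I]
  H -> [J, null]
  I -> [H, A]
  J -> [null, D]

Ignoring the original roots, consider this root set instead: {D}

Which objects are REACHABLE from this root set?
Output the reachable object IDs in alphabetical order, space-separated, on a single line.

Answer: A D E G H I J

Derivation:
Roots: D
Mark D: refs=E A J, marked=D
Mark E: refs=G H E, marked=D E
Mark A: refs=J, marked=A D E
Mark J: refs=null D, marked=A D E J
Mark G: refs=null I, marked=A D E G J
Mark H: refs=J null, marked=A D E G H J
Mark I: refs=H A, marked=A D E G H I J
Unmarked (collected): B C F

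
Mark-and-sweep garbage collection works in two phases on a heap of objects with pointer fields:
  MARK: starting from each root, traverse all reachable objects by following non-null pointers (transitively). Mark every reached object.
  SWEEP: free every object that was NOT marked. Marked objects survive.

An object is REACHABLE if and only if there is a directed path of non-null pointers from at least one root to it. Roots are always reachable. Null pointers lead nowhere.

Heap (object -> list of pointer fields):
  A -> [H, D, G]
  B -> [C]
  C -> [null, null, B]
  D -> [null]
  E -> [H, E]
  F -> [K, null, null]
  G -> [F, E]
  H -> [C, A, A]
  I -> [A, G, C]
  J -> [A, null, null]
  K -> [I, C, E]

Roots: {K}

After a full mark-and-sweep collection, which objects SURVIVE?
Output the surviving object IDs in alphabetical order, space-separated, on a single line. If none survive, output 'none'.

Roots: K
Mark K: refs=I C E, marked=K
Mark I: refs=A G C, marked=I K
Mark C: refs=null null B, marked=C I K
Mark E: refs=H E, marked=C E I K
Mark A: refs=H D G, marked=A C E I K
Mark G: refs=F E, marked=A C E G I K
Mark B: refs=C, marked=A B C E G I K
Mark H: refs=C A A, marked=A B C E G H I K
Mark D: refs=null, marked=A B C D E G H I K
Mark F: refs=K null null, marked=A B C D E F G H I K
Unmarked (collected): J

Answer: A B C D E F G H I K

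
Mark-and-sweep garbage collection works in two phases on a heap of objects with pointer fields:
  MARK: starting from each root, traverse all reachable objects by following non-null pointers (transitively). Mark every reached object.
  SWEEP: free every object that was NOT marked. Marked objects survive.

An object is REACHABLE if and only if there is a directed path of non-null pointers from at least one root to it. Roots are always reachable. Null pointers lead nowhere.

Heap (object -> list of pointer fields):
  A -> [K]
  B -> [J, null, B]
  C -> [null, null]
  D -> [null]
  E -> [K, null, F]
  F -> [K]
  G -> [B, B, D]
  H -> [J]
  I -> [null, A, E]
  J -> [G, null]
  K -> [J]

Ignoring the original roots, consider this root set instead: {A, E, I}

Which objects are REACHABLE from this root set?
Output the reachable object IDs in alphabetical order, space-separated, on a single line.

Answer: A B D E F G I J K

Derivation:
Roots: A E I
Mark A: refs=K, marked=A
Mark E: refs=K null F, marked=A E
Mark I: refs=null A E, marked=A E I
Mark K: refs=J, marked=A E I K
Mark F: refs=K, marked=A E F I K
Mark J: refs=G null, marked=A E F I J K
Mark G: refs=B B D, marked=A E F G I J K
Mark B: refs=J null B, marked=A B E F G I J K
Mark D: refs=null, marked=A B D E F G I J K
Unmarked (collected): C H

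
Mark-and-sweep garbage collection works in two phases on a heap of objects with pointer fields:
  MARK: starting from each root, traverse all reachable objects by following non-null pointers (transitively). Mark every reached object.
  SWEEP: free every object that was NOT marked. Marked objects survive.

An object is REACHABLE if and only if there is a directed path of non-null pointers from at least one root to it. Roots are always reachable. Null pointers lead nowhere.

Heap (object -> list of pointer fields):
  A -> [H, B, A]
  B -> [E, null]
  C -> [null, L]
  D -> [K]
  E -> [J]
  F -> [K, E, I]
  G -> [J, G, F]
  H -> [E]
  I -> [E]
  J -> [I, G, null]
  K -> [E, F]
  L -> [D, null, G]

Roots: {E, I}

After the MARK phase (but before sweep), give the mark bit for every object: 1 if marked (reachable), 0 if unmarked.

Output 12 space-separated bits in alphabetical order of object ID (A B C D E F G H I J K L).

Answer: 0 0 0 0 1 1 1 0 1 1 1 0

Derivation:
Roots: E I
Mark E: refs=J, marked=E
Mark I: refs=E, marked=E I
Mark J: refs=I G null, marked=E I J
Mark G: refs=J G F, marked=E G I J
Mark F: refs=K E I, marked=E F G I J
Mark K: refs=E F, marked=E F G I J K
Unmarked (collected): A B C D H L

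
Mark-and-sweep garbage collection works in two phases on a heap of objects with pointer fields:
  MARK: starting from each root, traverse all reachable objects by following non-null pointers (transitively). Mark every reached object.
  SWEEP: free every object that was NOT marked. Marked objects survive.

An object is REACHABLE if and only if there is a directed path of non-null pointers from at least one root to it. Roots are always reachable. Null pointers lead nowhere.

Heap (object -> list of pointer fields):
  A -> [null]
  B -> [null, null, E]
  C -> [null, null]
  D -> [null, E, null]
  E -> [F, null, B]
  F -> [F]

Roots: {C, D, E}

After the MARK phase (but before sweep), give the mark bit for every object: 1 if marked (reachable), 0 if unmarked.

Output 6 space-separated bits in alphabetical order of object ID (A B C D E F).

Roots: C D E
Mark C: refs=null null, marked=C
Mark D: refs=null E null, marked=C D
Mark E: refs=F null B, marked=C D E
Mark F: refs=F, marked=C D E F
Mark B: refs=null null E, marked=B C D E F
Unmarked (collected): A

Answer: 0 1 1 1 1 1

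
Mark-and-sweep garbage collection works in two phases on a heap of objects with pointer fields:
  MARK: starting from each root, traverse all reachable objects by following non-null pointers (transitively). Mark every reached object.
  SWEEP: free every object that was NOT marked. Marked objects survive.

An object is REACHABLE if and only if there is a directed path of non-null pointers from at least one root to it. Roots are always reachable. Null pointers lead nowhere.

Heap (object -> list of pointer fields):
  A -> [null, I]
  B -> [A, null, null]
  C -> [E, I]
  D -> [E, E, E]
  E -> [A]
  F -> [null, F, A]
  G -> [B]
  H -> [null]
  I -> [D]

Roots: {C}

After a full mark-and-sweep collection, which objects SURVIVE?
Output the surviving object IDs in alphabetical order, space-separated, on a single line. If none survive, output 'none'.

Roots: C
Mark C: refs=E I, marked=C
Mark E: refs=A, marked=C E
Mark I: refs=D, marked=C E I
Mark A: refs=null I, marked=A C E I
Mark D: refs=E E E, marked=A C D E I
Unmarked (collected): B F G H

Answer: A C D E I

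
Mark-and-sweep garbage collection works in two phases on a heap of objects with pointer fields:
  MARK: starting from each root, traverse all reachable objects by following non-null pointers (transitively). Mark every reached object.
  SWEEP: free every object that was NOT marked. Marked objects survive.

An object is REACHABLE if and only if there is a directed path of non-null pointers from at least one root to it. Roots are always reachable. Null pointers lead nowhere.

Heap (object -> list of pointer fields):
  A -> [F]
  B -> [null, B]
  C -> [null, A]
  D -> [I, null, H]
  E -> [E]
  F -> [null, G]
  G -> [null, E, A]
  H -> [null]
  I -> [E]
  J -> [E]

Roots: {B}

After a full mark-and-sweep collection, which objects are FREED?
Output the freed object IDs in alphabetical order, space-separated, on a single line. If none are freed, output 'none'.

Answer: A C D E F G H I J

Derivation:
Roots: B
Mark B: refs=null B, marked=B
Unmarked (collected): A C D E F G H I J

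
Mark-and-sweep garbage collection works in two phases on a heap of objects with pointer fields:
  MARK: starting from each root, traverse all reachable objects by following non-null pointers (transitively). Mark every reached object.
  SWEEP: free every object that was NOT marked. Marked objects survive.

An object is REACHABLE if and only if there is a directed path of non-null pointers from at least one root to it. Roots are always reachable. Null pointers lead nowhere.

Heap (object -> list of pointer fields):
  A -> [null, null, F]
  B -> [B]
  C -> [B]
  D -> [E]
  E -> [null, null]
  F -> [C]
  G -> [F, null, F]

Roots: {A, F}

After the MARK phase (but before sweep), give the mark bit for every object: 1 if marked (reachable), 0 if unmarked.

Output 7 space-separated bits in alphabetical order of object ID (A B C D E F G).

Roots: A F
Mark A: refs=null null F, marked=A
Mark F: refs=C, marked=A F
Mark C: refs=B, marked=A C F
Mark B: refs=B, marked=A B C F
Unmarked (collected): D E G

Answer: 1 1 1 0 0 1 0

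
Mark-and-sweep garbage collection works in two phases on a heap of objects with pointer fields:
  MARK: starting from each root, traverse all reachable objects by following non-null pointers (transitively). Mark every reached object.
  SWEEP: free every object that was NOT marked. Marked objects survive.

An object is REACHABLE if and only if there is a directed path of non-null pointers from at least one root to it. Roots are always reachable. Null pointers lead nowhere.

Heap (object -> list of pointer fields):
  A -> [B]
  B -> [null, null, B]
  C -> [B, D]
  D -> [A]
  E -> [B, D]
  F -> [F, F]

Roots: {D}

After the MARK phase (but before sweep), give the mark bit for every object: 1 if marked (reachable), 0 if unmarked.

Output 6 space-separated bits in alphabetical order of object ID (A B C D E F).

Answer: 1 1 0 1 0 0

Derivation:
Roots: D
Mark D: refs=A, marked=D
Mark A: refs=B, marked=A D
Mark B: refs=null null B, marked=A B D
Unmarked (collected): C E F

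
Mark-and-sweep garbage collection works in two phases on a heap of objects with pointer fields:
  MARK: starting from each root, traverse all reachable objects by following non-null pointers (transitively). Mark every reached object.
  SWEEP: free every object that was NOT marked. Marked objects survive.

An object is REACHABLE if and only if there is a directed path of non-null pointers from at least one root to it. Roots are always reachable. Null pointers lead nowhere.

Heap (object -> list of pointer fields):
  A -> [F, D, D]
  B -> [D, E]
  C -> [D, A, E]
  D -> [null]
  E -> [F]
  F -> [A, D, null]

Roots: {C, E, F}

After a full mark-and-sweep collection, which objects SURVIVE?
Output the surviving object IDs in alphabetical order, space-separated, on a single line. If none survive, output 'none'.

Roots: C E F
Mark C: refs=D A E, marked=C
Mark E: refs=F, marked=C E
Mark F: refs=A D null, marked=C E F
Mark D: refs=null, marked=C D E F
Mark A: refs=F D D, marked=A C D E F
Unmarked (collected): B

Answer: A C D E F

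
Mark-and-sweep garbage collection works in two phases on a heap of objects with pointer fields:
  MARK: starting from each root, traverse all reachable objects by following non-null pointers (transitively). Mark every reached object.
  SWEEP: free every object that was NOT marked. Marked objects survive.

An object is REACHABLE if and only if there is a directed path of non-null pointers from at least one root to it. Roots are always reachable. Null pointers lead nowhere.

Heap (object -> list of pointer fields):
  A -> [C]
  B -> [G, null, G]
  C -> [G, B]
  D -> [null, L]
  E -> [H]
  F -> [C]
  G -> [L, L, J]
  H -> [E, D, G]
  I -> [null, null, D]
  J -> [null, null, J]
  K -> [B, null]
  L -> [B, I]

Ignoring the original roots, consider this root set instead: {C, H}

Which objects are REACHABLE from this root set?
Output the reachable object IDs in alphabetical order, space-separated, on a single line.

Roots: C H
Mark C: refs=G B, marked=C
Mark H: refs=E D G, marked=C H
Mark G: refs=L L J, marked=C G H
Mark B: refs=G null G, marked=B C G H
Mark E: refs=H, marked=B C E G H
Mark D: refs=null L, marked=B C D E G H
Mark L: refs=B I, marked=B C D E G H L
Mark J: refs=null null J, marked=B C D E G H J L
Mark I: refs=null null D, marked=B C D E G H I J L
Unmarked (collected): A F K

Answer: B C D E G H I J L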